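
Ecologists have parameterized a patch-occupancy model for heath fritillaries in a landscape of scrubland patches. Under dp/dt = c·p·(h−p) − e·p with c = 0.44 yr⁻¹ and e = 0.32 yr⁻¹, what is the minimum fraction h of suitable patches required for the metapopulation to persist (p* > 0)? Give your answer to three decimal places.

p* = h − e/c is positive only when h > e/c.
h_min = e/c = 0.32/0.44 = 0.7273.

0.727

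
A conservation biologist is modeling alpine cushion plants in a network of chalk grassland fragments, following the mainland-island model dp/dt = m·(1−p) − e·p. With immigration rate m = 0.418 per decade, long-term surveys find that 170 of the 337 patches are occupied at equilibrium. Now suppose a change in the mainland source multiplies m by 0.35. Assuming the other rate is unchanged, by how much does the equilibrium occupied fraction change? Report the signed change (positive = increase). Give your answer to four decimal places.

-0.2418

Observed p* = 170/337 = 0.50445.
Balance m(1−p*) = e·p* gives e = m(1−p*)/p* = 0.418×0.49555/0.50445 = 0.41063.
New p* = m/(m+e) = 0.14630/(0.14630+0.41063) = 0.26269.
Δp* = 0.26269 − 0.50445 = -0.24176.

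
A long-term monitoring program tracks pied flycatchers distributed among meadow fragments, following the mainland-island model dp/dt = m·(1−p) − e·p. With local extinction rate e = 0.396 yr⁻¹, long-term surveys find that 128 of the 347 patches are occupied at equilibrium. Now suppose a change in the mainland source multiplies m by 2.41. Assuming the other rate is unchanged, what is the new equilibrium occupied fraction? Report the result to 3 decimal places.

Observed p* = 128/347 = 0.36888.
Balance m(1−p*) = e·p* gives m = e·p*/(1−p*) = 0.396×0.36888/0.63112 = 0.23146.
New p* = m/(m+e) = 0.55782/(0.55782+0.39600) = 0.58483.

0.585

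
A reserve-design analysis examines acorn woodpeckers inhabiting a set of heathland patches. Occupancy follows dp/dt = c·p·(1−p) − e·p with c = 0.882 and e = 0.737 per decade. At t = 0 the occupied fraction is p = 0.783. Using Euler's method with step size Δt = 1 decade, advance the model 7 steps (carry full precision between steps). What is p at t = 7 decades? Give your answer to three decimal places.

0.203

Update rule: p ← p + [c·p·(1−p) − e·p]·Δt with Δt = 1.
t = 1: p = 0.78300 + (-0.42721) = 0.35579
t = 2: p = 0.35579 + (-0.06006) = 0.29573
t = 3: p = 0.29573 + (-0.03426) = 0.26147
t = 4: p = 0.26147 + (-0.02239) = 0.23909
t = 5: p = 0.23909 + (-0.01575) = 0.22334
t = 6: p = 0.22334 + (-0.01161) = 0.21173
t = 7: p = 0.21173 + (-0.00884) = 0.20289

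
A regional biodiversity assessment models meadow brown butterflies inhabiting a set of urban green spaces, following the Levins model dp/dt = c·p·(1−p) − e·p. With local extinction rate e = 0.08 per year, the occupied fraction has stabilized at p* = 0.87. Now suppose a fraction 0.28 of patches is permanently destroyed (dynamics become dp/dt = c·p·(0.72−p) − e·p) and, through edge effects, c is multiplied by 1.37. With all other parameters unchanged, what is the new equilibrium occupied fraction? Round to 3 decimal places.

Balance c(1−p*) = e gives c = e/(1 − 0.87000) = 0.08/0.13000 = 0.61538.
New p* = 0.72 − e/c = 0.72 − 0.08000/0.84307 = 0.62511.

0.625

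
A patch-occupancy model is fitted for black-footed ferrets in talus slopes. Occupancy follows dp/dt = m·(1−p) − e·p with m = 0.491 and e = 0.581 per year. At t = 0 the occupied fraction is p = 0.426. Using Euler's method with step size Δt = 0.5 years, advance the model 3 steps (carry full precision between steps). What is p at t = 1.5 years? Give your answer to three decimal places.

Update rule: p ← p + [m·(1−p) − e·p]·Δt with Δt = 0.5.
  1  |  dp/dt·Δt = +0.017164  |  p_1 = 0.443164
  2  |  dp/dt·Δt = +0.007964  |  p_2 = 0.451128
  3  |  dp/dt·Δt = +0.003695  |  p_3 = 0.454823

0.455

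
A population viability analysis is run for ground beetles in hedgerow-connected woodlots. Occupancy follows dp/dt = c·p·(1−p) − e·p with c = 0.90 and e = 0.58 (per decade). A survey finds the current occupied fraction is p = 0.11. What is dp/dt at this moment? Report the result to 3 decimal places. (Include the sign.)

Colonization term: c·p·(1−p) = 0.90×0.11×0.8900 = 0.08811.
Extinction term: e·p = 0.06380.
dp/dt = 0.08811 − 0.06380 = 0.02431.

0.024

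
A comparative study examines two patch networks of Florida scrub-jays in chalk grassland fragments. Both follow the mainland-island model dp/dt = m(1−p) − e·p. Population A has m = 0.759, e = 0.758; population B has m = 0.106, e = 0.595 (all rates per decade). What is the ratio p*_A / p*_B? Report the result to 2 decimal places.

A: p*_A = m/(m+e) = 0.759/1.5170 = 0.5003.
B: p*_B = 0.106/0.7010 = 0.1512.
p*_A / p*_B = 0.5003/0.1512 = 3.3088.

3.31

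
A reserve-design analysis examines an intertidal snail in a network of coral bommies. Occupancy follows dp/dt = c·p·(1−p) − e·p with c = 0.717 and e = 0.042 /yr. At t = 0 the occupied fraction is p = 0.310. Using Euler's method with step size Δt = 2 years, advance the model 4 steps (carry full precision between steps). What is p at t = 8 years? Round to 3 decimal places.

Update rule: p ← p + [c·p·(1−p) − e·p]·Δt with Δt = 2.
  1  |  dp/dt·Δt = +0.280693  |  p_1 = 0.590693
  2  |  dp/dt·Δt = +0.297087  |  p_2 = 0.887780
  3  |  dp/dt·Δt = +0.068292  |  p_3 = 0.956071
  4  |  dp/dt·Δt = -0.020083  |  p_4 = 0.935988

0.936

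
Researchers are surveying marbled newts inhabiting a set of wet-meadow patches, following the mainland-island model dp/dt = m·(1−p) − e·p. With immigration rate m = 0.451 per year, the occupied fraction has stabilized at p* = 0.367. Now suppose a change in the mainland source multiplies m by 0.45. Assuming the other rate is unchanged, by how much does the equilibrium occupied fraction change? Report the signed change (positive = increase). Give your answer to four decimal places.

Balance m(1−p*) = e·p* gives e = m(1−p*)/p* = 0.451×0.63300/0.36700 = 0.77788.
New p* = m/(m+e) = 0.20295/(0.20295+0.77788) = 0.20692.
Δp* = 0.20692 − 0.36700 = -0.16008.

-0.1601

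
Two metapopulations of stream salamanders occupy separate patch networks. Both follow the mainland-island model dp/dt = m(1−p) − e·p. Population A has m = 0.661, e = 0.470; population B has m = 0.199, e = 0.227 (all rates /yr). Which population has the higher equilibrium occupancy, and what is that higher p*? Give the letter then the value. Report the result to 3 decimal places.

A: p*_A = m/(m+e) = 0.661/1.1310 = 0.5844.
B: p*_B = 0.199/0.4260 = 0.4671.
A is higher at 0.5844.

A, 0.584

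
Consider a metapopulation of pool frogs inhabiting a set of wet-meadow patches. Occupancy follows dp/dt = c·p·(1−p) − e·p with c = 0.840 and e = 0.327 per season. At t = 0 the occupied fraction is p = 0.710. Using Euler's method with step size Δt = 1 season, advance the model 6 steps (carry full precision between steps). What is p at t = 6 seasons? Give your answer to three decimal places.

Update rule: p ← p + [c·p·(1−p) − e·p]·Δt with Δt = 1.
step 1: Δp = -0.05921, p = 0.65079
step 2: Δp = -0.02191, p = 0.62888
step 3: Δp = -0.00960, p = 0.61928
step 4: Δp = -0.00446, p = 0.61483
step 5: Δp = -0.00212, p = 0.61270
step 6: Δp = -0.00102, p = 0.61168

0.612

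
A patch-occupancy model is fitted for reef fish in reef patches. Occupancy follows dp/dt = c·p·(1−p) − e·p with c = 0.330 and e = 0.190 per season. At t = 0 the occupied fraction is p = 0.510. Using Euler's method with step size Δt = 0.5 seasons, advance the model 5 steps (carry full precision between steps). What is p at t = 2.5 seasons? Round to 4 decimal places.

0.4802

Update rule: p ← p + [c·p·(1−p) − e·p]·Δt with Δt = 0.5.
t = 0.5: p = 0.51000 + (-0.00722) = 0.50278
t = 1: p = 0.50278 + (-0.00652) = 0.49627
t = 1.5: p = 0.49627 + (-0.00590) = 0.49037
t = 2: p = 0.49037 + (-0.00535) = 0.48502
t = 2.5: p = 0.48502 + (-0.00486) = 0.48016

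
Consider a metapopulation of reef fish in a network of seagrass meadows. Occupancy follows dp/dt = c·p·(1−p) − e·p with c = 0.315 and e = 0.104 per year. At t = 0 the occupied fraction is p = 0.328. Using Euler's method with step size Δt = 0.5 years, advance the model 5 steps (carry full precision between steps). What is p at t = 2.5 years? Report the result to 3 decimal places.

0.415

Update rule: p ← p + [c·p·(1−p) − e·p]·Δt with Δt = 0.5.
step 1: Δp = +0.01766, p = 0.34566
step 2: Δp = +0.01765, p = 0.36331
step 3: Δp = +0.01754, p = 0.38085
step 4: Δp = +0.01733, p = 0.39818
step 5: Δp = +0.01704, p = 0.41522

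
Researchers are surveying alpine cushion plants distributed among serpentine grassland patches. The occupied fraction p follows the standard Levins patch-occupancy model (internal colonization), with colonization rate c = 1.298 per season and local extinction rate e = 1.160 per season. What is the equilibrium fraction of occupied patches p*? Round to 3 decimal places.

0.106

Setting dp/dt = 0 and dividing through by p* gives c·(1−p*) = e.
So p* = 1 − e/c = 1 − 1.160/1.298 = 1 − 0.8937 = 0.1063.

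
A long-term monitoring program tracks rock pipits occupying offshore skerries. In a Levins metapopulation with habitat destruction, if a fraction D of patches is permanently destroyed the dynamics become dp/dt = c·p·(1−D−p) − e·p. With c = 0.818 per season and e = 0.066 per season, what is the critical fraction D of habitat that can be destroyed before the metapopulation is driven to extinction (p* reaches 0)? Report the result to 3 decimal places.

0.919

The nontrivial equilibrium is p* = (1−D) − e/c; extinction occurs when this hits zero.
So D_crit = 1 − e/c = 1 − 0.066/0.818 = 1 − 0.0807 = 0.9193.
This equals the undisturbed p*, a classic result of Lande's extension.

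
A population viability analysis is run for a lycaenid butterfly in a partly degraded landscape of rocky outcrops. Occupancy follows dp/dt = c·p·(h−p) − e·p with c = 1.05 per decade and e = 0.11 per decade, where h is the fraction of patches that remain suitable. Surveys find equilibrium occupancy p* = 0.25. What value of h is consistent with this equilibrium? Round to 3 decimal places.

0.355

At equilibrium c(h−p*) = e, so h = p* + e/c.
h = 0.25 + 0.11/1.05 = 0.25 + 0.1048 = 0.3548.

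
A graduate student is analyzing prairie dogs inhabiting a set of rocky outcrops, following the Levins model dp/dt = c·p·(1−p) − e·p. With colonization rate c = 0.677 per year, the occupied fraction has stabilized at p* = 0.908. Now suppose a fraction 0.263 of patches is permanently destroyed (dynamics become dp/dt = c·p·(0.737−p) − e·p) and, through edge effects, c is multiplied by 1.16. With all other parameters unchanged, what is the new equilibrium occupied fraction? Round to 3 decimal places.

0.658

Balance c(1−p*) = e gives e = 0.677×(1 − 0.90800) = 0.06228.
New p* = 0.737 − e/c = 0.737 − 0.06228/0.78532 = 0.65769.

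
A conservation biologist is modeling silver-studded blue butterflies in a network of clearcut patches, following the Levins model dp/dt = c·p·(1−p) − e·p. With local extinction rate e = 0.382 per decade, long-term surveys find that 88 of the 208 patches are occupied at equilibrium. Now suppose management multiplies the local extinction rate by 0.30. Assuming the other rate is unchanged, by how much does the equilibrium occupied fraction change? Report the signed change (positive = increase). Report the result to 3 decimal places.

0.404

Observed p* = 88/208 = 0.42308.
Balance c(1−p*) = e gives c = e/(1 − 0.42308) = 0.382/0.57692 = 0.66214.
New p* = 1 − e/c = 1 − 0.11460/0.66214 = 0.82692.
Δp* = 0.82692 − 0.42308 = +0.40384.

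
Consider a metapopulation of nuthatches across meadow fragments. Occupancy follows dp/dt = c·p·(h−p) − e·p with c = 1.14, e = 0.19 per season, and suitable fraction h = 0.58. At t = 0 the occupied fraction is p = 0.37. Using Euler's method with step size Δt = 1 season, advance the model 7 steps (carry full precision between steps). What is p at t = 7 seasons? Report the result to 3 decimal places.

Update rule: p ← p + [c·p·(h−p) − e·p]·Δt with Δt = 1.
t = 1: p = 0.37000 + (+0.01828) = 0.38828
t = 2: p = 0.38828 + (+0.01109) = 0.39937
t = 3: p = 0.39937 + (+0.00636) = 0.40573
t = 4: p = 0.40573 + (+0.00352) = 0.40924
t = 5: p = 0.40924 + (+0.00191) = 0.41115
t = 6: p = 0.41115 + (+0.00102) = 0.41217
t = 7: p = 0.41217 + (+0.00054) = 0.41272

0.413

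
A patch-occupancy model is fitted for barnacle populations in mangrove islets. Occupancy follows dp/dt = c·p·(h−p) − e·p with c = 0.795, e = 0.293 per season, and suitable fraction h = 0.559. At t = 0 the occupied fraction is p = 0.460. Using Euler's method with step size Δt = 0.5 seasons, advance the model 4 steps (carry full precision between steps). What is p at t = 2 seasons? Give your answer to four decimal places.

Update rule: p ← p + [c·p·(h−p) − e·p]·Δt with Δt = 0.5.
t = 0.5: p = 0.46000 + (-0.04929) = 0.41071
t = 1: p = 0.41071 + (-0.03596) = 0.37475
t = 1.5: p = 0.37475 + (-0.02745) = 0.34730
t = 2: p = 0.34730 + (-0.02165) = 0.32564

0.3256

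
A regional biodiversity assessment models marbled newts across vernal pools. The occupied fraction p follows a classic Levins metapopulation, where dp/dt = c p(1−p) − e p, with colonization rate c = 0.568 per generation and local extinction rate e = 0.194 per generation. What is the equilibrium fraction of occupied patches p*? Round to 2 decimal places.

0.66

At equilibrium, colonization balances extinction: c·p*·(1−p*) = e·p*.
So p* = 1 − e/c = 1 − 0.194/0.568 = 1 − 0.3415 = 0.6585.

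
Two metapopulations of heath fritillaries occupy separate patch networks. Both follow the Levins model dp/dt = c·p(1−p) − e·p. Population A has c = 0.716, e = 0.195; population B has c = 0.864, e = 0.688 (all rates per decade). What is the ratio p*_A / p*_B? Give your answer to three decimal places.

A: p*_A = 1 − 0.195/0.716 = 0.7277.
B: p*_B = 1 − 0.688/0.864 = 0.2037.
p*_A / p*_B = 0.7277/0.2037 = 3.5721.

3.572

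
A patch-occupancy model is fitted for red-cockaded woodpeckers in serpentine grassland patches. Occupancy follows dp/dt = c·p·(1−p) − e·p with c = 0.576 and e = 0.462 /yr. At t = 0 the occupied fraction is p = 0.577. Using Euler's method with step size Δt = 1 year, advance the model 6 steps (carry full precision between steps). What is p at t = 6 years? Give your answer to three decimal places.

0.277

Update rule: p ← p + [c·p·(1−p) − e·p]·Δt with Δt = 1.
step 1: Δp = -0.12599, p = 0.45101
step 2: Δp = -0.06575, p = 0.38526
step 3: Δp = -0.04157, p = 0.34369
step 4: Δp = -0.02886, p = 0.31483
step 5: Δp = -0.02120, p = 0.29363
step 6: Δp = -0.01619, p = 0.27744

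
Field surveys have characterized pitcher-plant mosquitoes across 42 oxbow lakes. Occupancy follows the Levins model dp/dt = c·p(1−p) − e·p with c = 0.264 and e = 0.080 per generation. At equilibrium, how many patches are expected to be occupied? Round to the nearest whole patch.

p* = 1 − e/c = 1 − 0.080/0.264 = 0.6970.
Expected occupied patches = N × p* = 42 × 0.6970 = 29.27 ≈ 29.

29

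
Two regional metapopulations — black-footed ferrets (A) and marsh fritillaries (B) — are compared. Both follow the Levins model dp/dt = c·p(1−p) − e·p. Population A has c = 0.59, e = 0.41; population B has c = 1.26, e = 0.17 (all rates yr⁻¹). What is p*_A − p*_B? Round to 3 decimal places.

-0.560

A: p*_A = 1 − 0.41/0.59 = 0.3051.
B: p*_B = 1 − 0.17/1.26 = 0.8651.
p*_A − p*_B = 0.3051 − 0.8651 = -0.5600.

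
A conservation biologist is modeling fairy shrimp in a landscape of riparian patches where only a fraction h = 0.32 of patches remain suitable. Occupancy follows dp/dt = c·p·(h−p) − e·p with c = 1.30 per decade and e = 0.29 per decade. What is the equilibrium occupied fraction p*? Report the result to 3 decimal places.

Setting dp/dt = 0 and dividing by p* gives c·(h−p*) = e.
So p* = h − e/c = 0.32 − 0.29/1.30 = 0.32 − 0.2231 = 0.0969.

0.097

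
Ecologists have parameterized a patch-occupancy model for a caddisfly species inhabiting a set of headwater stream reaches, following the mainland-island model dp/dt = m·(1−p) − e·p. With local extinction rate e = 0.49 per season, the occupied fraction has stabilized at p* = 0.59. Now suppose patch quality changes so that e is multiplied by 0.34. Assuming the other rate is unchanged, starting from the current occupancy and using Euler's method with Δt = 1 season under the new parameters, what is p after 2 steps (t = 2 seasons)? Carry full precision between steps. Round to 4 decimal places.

0.8053

Balance m(1−p*) = e·p* gives m = e·p*/(1−p*) = 0.49×0.59000/0.41000 = 0.70512.
Starting from p₀ = 0.59000; update p ← p + (dp/dt)·Δt with the new parameters.
p: 0.59000 → 0.78081  (Δp = +0.19081)
p: 0.78081 → 0.80528  (Δp = +0.02448)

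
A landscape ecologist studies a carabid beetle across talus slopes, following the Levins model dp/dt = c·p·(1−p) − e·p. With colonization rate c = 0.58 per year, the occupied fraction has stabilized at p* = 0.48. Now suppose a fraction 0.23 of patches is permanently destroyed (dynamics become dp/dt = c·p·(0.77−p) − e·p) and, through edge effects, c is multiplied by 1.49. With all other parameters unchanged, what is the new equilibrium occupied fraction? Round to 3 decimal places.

Balance c(1−p*) = e gives e = 0.58×(1 − 0.48000) = 0.30160.
New p* = 0.77 − e/c = 0.77 − 0.30160/0.86420 = 0.42101.

0.421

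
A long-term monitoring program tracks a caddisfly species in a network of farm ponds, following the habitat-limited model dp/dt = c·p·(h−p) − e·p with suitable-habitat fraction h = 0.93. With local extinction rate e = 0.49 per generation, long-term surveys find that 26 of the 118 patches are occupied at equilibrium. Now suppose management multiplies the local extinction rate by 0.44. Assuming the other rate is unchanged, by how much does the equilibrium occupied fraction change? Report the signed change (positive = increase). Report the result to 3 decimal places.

0.397

Observed p* = 26/118 = 0.22034.
Balance c(h−p*) = e gives c = e/(0.93 − 0.22034) = 0.49/0.70966 = 0.69047.
New p* = 0.93 − e/c = 0.93 − 0.21560/0.69047 = 0.61775.
Δp* = 0.61775 − 0.22034 = +0.39741.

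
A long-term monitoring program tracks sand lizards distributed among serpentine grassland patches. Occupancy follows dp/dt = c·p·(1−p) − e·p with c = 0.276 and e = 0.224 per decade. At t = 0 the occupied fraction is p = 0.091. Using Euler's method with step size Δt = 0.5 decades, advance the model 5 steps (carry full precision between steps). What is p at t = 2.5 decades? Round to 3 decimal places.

0.097

Update rule: p ← p + [c·p·(1−p) − e·p]·Δt with Δt = 0.5.
step 1: Δp = +0.00122, p = 0.09222
step 2: Δp = +0.00122, p = 0.09345
step 3: Δp = +0.00122, p = 0.09467
step 4: Δp = +0.00122, p = 0.09590
step 5: Δp = +0.00122, p = 0.09712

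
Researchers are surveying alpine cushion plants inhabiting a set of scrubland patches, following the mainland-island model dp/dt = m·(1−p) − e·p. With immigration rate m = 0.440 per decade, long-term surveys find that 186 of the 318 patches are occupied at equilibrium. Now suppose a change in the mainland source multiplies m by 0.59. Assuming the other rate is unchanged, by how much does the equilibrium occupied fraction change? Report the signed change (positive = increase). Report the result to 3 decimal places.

-0.131

Observed p* = 186/318 = 0.58491.
Balance m(1−p*) = e·p* gives e = m(1−p*)/p* = 0.440×0.41509/0.58491 = 0.31225.
New p* = m/(m+e) = 0.25960/(0.25960+0.31225) = 0.45397.
Δp* = 0.45397 − 0.58491 = -0.13094.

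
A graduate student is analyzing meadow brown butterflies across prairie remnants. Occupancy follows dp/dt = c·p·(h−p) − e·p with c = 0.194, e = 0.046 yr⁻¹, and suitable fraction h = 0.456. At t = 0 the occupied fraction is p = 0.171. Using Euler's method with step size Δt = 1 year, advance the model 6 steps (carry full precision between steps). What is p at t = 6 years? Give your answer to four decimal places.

0.1800

Update rule: p ← p + [c·p·(h−p) − e·p]·Δt with Δt = 1.
t = 1: p = 0.17100 + (+0.00159) = 0.17259
t = 2: p = 0.17259 + (+0.00155) = 0.17414
t = 3: p = 0.17414 + (+0.00151) = 0.17565
t = 4: p = 0.17565 + (+0.00147) = 0.17712
t = 5: p = 0.17712 + (+0.00144) = 0.17856
t = 6: p = 0.17856 + (+0.00140) = 0.17996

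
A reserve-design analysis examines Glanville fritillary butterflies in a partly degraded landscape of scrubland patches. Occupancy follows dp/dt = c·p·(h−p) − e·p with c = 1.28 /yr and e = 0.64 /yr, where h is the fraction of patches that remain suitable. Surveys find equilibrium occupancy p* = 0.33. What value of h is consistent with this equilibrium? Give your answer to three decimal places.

At equilibrium c(h−p*) = e, so h = p* + e/c.
h = 0.33 + 0.64/1.28 = 0.33 + 0.5000 = 0.8300.

0.830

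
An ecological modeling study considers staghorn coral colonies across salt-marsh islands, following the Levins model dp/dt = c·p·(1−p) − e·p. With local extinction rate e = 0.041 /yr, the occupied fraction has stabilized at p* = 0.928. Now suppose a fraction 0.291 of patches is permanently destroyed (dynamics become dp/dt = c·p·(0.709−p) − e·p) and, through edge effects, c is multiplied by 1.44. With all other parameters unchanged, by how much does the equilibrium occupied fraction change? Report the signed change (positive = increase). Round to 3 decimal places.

Balance c(1−p*) = e gives c = e/(1 − 0.92800) = 0.041/0.07200 = 0.56944.
New p* = 0.709 − e/c = 0.709 − 0.04100/0.81999 = 0.65900.
Δp* = 0.65900 − 0.92800 = -0.26900.

-0.269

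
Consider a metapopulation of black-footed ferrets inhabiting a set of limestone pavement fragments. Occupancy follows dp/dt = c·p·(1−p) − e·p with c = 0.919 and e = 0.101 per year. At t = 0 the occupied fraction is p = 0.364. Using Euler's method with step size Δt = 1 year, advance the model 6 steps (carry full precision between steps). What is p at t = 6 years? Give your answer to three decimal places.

Update rule: p ← p + [c·p·(1−p) − e·p]·Δt with Δt = 1.
  1  |  dp/dt·Δt = +0.175988  |  p_1 = 0.539988
  2  |  dp/dt·Δt = +0.173742  |  p_2 = 0.713730
  3  |  dp/dt·Δt = +0.115683  |  p_3 = 0.829413
  4  |  dp/dt·Δt = +0.046256  |  p_4 = 0.875669
  5  |  dp/dt·Δt = +0.011612  |  p_5 = 0.887281
  6  |  dp/dt·Δt = +0.002297  |  p_6 = 0.889578

0.890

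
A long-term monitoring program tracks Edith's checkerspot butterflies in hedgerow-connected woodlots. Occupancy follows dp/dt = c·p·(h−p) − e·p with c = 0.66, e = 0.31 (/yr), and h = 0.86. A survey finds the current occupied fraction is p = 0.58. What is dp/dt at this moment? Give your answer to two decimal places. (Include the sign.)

-0.07

Colonization term: c·p·(h−p) = 0.66×0.58×0.2800 = 0.10718.
Extinction term: e·p = 0.17980.
dp/dt = 0.10718 − 0.17980 = -0.07262.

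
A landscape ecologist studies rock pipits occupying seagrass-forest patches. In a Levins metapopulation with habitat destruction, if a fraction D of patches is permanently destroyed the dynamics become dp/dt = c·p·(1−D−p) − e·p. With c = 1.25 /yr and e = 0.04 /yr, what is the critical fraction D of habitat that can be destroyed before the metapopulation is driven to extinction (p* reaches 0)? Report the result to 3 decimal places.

0.968

The nontrivial equilibrium is p* = (1−D) − e/c; extinction occurs when this hits zero.
So D_crit = 1 − e/c = 1 − 0.04/1.25 = 1 − 0.0320 = 0.9680.
This equals the undisturbed p*, a classic result of Lande's extension.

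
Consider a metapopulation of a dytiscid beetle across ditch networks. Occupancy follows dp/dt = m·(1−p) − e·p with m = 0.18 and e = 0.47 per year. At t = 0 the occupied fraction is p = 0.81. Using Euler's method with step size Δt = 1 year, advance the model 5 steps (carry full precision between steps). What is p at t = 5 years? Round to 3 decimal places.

Update rule: p ← p + [m·(1−p) − e·p]·Δt with Δt = 1.
  1  |  dp/dt·Δt = -0.346500  |  p_1 = 0.463500
  2  |  dp/dt·Δt = -0.121275  |  p_2 = 0.342225
  3  |  dp/dt·Δt = -0.042446  |  p_3 = 0.299779
  4  |  dp/dt·Δt = -0.014856  |  p_4 = 0.284923
  5  |  dp/dt·Δt = -0.005200  |  p_5 = 0.279723

0.280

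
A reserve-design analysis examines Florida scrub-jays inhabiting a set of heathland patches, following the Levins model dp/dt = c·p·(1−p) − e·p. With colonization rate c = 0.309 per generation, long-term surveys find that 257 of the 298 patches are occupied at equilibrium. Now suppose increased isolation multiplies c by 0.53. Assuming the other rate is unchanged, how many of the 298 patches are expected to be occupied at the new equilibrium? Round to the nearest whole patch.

Observed p* = 257/298 = 0.86242.
Balance c(1−p*) = e gives e = 0.309×(1 − 0.86242) = 0.04251.
New p* = 1 − e/c = 1 − 0.04251/0.16377 = 0.74043.
Expected occupied = 298 × 0.74043 = 220.65 ≈ 221.

221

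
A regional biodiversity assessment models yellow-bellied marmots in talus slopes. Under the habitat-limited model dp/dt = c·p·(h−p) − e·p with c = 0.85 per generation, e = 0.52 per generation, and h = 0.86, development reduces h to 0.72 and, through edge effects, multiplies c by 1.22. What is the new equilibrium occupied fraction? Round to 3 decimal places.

Before: p* = h − e/c = 0.86 − 0.52/0.85 = 0.86 − 0.6118 = 0.2482.
After: c = 1.037, e = 0.52, h = 0.72; p* = 0.72 − 0.52/1.037 = 0.2186.

0.219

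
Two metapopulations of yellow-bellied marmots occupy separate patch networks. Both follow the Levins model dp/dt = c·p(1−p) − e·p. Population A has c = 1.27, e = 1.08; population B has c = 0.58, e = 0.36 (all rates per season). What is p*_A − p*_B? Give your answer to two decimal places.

-0.23

A: p*_A = 1 − 1.08/1.27 = 0.1496.
B: p*_B = 1 − 0.36/0.58 = 0.3793.
p*_A − p*_B = 0.1496 − 0.3793 = -0.2297.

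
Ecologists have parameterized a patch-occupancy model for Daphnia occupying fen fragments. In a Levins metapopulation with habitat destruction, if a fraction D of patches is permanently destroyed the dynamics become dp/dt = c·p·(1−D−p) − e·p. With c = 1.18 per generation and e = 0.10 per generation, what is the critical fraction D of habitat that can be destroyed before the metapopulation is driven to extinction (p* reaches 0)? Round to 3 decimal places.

The nontrivial equilibrium is p* = (1−D) − e/c; extinction occurs when this hits zero.
So D_crit = 1 − e/c = 1 − 0.10/1.18 = 1 − 0.0847 = 0.9153.
This equals the undisturbed p*, a classic result of Lande's extension.

0.915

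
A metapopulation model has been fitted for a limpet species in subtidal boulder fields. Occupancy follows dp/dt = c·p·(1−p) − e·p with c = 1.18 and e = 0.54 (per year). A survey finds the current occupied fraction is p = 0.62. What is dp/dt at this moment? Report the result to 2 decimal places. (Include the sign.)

-0.06

Colonization term: c·p·(1−p) = 1.18×0.62×0.3800 = 0.27801.
Extinction term: e·p = 0.33480.
dp/dt = 0.27801 − 0.33480 = -0.05679.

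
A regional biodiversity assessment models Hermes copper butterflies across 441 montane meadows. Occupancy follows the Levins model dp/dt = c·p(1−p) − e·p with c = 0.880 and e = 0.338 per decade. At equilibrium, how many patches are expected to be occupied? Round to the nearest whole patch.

p* = 1 − e/c = 1 − 0.338/0.880 = 0.6159.
Expected occupied patches = N × p* = 441 × 0.6159 = 271.62 ≈ 272.

272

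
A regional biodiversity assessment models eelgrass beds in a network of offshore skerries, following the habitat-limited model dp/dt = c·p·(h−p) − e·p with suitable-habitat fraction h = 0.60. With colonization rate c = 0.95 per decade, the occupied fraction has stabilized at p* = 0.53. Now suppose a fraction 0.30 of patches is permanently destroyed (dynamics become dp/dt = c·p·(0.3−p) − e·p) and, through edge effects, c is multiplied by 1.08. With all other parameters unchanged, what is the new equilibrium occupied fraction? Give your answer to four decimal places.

Balance c(h−p*) = e gives e = 0.95×(0.6 − 0.53000) = 0.06650.
New p* = 0.3 − e/c = 0.3 − 0.06650/1.02600 = 0.23519.

0.2352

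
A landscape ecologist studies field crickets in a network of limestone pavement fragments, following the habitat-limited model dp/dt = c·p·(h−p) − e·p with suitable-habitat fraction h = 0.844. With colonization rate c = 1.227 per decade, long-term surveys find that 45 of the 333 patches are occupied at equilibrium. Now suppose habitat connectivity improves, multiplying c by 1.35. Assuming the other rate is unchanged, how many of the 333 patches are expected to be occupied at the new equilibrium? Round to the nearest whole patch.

Observed p* = 45/333 = 0.13514.
Balance c(h−p*) = e gives e = 1.227×(0.844 − 0.13514) = 0.86977.
New p* = 0.844 − e/c = 0.844 − 0.86977/1.65645 = 0.31892.
Expected occupied = 333 × 0.31892 = 106.20 ≈ 106.

106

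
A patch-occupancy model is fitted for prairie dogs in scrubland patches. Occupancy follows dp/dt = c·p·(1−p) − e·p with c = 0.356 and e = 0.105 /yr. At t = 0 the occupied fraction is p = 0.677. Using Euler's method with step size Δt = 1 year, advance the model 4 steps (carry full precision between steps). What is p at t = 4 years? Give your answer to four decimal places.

Update rule: p ← p + [c·p·(1−p) − e·p]·Δt with Δt = 1.
  1  |  dp/dt·Δt = +0.006762  |  p_1 = 0.683762
  2  |  dp/dt·Δt = +0.005183  |  p_2 = 0.688945
  3  |  dp/dt·Δt = +0.003951  |  p_3 = 0.692897
  4  |  dp/dt·Δt = +0.002999  |  p_4 = 0.695896

0.6959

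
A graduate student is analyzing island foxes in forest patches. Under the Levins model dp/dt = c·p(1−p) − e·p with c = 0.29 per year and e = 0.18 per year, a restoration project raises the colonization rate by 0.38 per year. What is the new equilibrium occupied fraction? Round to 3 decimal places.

0.731

Before: p* = 1 − 0.18/0.29 = 0.3793.
After the change, c = 0.67, e = 0.18, so p* = 1 − 0.18/0.67 = 0.7313.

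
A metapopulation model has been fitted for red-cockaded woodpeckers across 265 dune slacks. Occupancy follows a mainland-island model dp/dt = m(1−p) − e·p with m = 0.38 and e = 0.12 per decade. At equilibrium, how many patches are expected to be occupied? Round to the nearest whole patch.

201

p* = m/(m+e) = 0.38/0.5000 = 0.7600.
Expected occupied patches = N × p* = 265 × 0.7600 = 201.40 ≈ 201.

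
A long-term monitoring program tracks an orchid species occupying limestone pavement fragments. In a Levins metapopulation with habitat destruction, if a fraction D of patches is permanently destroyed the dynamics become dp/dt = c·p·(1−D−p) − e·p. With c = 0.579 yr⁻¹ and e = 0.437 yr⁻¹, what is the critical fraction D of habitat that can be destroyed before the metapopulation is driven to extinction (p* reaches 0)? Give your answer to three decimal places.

0.245

The nontrivial equilibrium is p* = (1−D) − e/c; extinction occurs when this hits zero.
So D_crit = 1 − e/c = 1 − 0.437/0.579 = 1 − 0.7547 = 0.2453.
Note this equals the original equilibrium occupancy — the Levins extinction-debt result.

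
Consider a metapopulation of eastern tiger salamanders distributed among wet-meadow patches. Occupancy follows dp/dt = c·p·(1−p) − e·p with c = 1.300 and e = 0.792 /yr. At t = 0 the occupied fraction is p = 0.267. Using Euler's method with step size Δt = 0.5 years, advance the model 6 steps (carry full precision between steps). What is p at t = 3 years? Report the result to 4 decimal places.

Update rule: p ← p + [c·p·(1−p) − e·p]·Δt with Δt = 0.5.
t = 0.5: p = 0.26700 + (+0.02148) = 0.28848
t = 1: p = 0.28848 + (+0.01918) = 0.30766
t = 1.5: p = 0.30766 + (+0.01662) = 0.32428
t = 2: p = 0.32428 + (+0.01401) = 0.33830
t = 2.5: p = 0.33830 + (+0.01154) = 0.34983
t = 3: p = 0.34983 + (+0.00931) = 0.35914

0.3591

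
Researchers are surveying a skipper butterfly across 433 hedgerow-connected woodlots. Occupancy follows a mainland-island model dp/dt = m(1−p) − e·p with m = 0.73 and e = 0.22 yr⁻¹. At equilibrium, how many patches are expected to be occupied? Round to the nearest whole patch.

333

p* = m/(m+e) = 0.73/0.9500 = 0.7684.
Expected occupied patches = N × p* = 433 × 0.7684 = 332.73 ≈ 333.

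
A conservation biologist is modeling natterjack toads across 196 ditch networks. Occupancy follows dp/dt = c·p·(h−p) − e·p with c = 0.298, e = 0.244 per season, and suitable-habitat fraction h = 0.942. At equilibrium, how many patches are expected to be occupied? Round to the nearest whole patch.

24

p* = h − e/c = 0.942 − 0.8188 = 0.1232.
Expected occupied patches = N × p* = 196 × 0.1232 = 24.15 ≈ 24.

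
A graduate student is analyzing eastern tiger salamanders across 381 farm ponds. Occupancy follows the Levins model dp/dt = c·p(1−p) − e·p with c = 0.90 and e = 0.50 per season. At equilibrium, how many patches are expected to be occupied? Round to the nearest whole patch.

169

p* = 1 − e/c = 1 − 0.50/0.90 = 0.4444.
Expected occupied patches = N × p* = 381 × 0.4444 = 169.33 ≈ 169.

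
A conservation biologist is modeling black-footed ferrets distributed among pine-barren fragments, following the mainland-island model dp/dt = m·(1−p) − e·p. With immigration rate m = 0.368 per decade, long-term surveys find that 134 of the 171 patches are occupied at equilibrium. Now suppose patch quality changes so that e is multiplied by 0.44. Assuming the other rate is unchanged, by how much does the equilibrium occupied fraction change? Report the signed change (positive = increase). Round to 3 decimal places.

Observed p* = 134/171 = 0.78363.
Balance m(1−p*) = e·p* gives e = m(1−p*)/p* = 0.368×0.21637/0.78363 = 0.10161.
New p* = m/(m+e) = 0.36800/(0.36800+0.04471) = 0.89167.
Δp* = 0.89167 − 0.78363 = +0.10804.

0.108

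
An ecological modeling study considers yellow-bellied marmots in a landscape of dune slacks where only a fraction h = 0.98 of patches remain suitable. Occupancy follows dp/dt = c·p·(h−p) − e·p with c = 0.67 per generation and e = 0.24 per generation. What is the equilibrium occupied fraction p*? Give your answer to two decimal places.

0.62

Setting dp/dt = 0 and dividing by p* gives c·(h−p*) = e.
So p* = h − e/c = 0.98 − 0.24/0.67 = 0.98 − 0.3582 = 0.6218.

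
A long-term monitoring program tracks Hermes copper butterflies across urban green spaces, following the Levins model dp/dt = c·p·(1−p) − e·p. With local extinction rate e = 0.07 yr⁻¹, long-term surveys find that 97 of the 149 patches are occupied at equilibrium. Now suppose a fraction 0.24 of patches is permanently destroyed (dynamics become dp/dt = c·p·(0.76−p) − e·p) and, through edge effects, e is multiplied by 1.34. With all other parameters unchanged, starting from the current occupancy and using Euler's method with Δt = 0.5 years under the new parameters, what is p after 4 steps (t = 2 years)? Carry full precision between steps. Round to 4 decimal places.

0.5700

Observed p* = 97/149 = 0.65101.
Balance c(1−p*) = e gives c = e/(1 − 0.65101) = 0.07/0.34899 = 0.20058.
Starting from p₀ = 0.65101; update p ← p + (dp/dt)·Δt with the new parameters.
  1  |  dp/dt·Δt = -0.023416  |  p_1 = 0.627591
  2  |  dp/dt·Δt = -0.021100  |  p_2 = 0.606490
  3  |  dp/dt·Δt = -0.019107  |  p_3 = 0.587383
  4  |  dp/dt·Δt = -0.017380  |  p_4 = 0.570003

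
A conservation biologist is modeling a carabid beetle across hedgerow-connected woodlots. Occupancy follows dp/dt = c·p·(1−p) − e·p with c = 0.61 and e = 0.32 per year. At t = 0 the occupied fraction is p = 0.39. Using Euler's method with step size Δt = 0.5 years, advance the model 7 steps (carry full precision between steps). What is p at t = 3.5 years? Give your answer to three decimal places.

0.442

Update rule: p ← p + [c·p·(1−p) − e·p]·Δt with Δt = 0.5.
step 1: Δp = +0.01016, p = 0.40016
step 2: Δp = +0.00918, p = 0.40934
step 3: Δp = +0.00825, p = 0.41759
step 4: Δp = +0.00736, p = 0.42496
step 5: Δp = +0.00654, p = 0.43150
step 6: Δp = +0.00578, p = 0.43727
step 7: Δp = +0.00509, p = 0.44236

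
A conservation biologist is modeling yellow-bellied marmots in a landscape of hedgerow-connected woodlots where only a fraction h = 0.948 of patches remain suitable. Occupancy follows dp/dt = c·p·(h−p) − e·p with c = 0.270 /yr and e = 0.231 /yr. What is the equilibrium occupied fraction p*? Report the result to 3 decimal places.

Setting dp/dt = 0 and dividing by p* gives c·(h−p*) = e.
So p* = h − e/c = 0.948 − 0.231/0.270 = 0.948 − 0.8556 = 0.0924.

0.092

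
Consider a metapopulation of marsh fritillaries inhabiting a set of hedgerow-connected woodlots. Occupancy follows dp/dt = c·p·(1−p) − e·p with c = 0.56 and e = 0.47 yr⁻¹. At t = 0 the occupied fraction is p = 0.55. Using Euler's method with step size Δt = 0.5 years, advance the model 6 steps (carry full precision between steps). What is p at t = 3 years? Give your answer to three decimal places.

0.338

Update rule: p ← p + [c·p·(1−p) − e·p]·Δt with Δt = 0.5.
t = 0.5: p = 0.55000 + (-0.05995) = 0.49005
t = 1: p = 0.49005 + (-0.04519) = 0.44486
t = 1.5: p = 0.44486 + (-0.03539) = 0.40947
t = 2: p = 0.40947 + (-0.02852) = 0.38095
t = 2.5: p = 0.38095 + (-0.02349) = 0.35746
t = 3: p = 0.35746 + (-0.01969) = 0.33776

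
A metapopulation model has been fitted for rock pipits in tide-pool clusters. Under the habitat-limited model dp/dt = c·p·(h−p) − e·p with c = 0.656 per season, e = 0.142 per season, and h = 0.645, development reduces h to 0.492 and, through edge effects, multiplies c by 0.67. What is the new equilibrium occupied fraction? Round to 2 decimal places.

0.17

Before: p* = h − e/c = 0.645 − 0.142/0.656 = 0.645 − 0.2165 = 0.4285.
After: c = 0.43952, e = 0.142, h = 0.492; p* = 0.492 − 0.142/0.43952 = 0.1689.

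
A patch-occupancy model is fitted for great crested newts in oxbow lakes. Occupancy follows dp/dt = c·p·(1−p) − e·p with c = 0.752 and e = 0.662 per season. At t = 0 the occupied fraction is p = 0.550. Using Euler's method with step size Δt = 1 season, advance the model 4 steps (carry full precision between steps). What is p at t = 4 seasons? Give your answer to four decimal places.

Update rule: p ← p + [c·p·(1−p) − e·p]·Δt with Δt = 1.
t = 1: p = 0.55000 + (-0.17798) = 0.37202
t = 2: p = 0.37202 + (-0.07059) = 0.30143
t = 3: p = 0.30143 + (-0.04120) = 0.26023
t = 4: p = 0.26023 + (-0.02750) = 0.23273

0.2327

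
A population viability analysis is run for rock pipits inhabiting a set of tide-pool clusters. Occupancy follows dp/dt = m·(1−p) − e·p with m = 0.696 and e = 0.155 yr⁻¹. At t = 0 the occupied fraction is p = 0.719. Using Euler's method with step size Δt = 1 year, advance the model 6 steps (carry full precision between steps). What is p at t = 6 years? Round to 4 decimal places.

0.8179

Update rule: p ← p + [m·(1−p) − e·p]·Δt with Δt = 1.
t = 1: p = 0.71900 + (+0.08413) = 0.80313
t = 2: p = 0.80313 + (+0.01254) = 0.81567
t = 3: p = 0.81567 + (+0.00187) = 0.81753
t = 4: p = 0.81753 + (+0.00028) = 0.81781
t = 5: p = 0.81781 + (+0.00004) = 0.81785
t = 6: p = 0.81785 + (+0.00001) = 0.81786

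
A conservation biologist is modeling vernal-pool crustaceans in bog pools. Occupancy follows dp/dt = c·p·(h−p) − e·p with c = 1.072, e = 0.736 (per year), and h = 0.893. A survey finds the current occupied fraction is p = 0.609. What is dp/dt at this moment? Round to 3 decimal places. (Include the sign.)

-0.263

Colonization term: c·p·(h−p) = 1.072×0.609×0.2840 = 0.18541.
Extinction term: e·p = 0.44822.
dp/dt = 0.18541 − 0.44822 = -0.26282.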